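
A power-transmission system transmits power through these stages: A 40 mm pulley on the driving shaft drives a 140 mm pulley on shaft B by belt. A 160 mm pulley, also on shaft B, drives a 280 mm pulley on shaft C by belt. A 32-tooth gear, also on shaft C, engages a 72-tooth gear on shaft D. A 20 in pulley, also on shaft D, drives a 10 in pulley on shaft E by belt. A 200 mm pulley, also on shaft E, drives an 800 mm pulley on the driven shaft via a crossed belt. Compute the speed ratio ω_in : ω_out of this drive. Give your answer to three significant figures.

Each stage contributes driven/driver: belt 140/40 = 3.5, belt 280/160 = 1.75, gear mesh 72/32 = 2.25, belt 10/20 = 0.5, belt 800/200 = 4.
Overall: 3.5 × 1.75 × 2.25 × 0.5 × 4 = 27.562.

27.6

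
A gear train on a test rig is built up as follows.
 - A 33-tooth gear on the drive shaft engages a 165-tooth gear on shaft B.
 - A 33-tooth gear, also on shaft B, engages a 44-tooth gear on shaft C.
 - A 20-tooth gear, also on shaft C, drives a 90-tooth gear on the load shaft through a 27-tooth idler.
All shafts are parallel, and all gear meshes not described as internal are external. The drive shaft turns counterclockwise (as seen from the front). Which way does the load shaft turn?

counterclockwise

the drive shaft → shaft B: external mesh, 1 reversal → CW.
shaft B → shaft C: external mesh, 1 reversal → CCW.
shaft C → the load shaft: driver → idler → driven is 2 external meshes, 2 reversals → CCW.
4 reversals in total — an even number — so the load shaft turns the same way as the drive shaft.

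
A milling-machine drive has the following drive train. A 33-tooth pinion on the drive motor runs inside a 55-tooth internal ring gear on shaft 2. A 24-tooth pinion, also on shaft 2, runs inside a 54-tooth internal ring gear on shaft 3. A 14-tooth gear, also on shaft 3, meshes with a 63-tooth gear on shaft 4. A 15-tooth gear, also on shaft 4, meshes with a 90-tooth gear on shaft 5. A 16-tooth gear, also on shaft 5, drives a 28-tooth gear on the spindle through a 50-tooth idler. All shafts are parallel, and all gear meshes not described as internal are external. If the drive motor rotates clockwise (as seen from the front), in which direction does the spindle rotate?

the drive motor → shaft 2: internal mesh, same direction → CW.
shaft 2 → shaft 3: internal mesh, same direction → CW.
shaft 3 → shaft 4: external mesh, 1 reversal → CCW.
shaft 4 → shaft 5: external mesh, 1 reversal → CW.
shaft 5 → the spindle: driver → idler → driven is 2 external meshes, 2 reversals → CW.
4 reversals in total — an even number — so the spindle turns the same way as the drive motor.

clockwise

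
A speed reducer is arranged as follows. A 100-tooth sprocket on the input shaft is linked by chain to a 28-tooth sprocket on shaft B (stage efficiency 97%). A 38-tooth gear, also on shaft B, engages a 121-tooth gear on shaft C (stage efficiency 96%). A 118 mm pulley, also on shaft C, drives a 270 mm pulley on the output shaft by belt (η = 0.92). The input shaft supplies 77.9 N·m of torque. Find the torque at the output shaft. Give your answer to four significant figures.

chain 28/100 = 0.28 → τ = 77.9·0.28·0.97 = 21.158 N·m
gear mesh 121/38 = 3.1842 → τ = 21.158·3.1842·0.96 = 64.676 N·m
belt 270/118 = 2.2881 → τ = 64.676·2.2881·0.92 = 136.15 N·m

136.1 N·m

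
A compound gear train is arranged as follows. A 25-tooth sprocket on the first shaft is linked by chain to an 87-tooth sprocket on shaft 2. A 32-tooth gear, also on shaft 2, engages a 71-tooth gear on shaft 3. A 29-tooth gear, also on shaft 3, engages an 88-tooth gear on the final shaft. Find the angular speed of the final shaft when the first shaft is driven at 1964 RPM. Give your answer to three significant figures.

Chain: ratio = 87/25 = 3.48, so shaft 2 turns at 1964 / 3.48 = 564.37 RPM.
Gear mesh: ratio = 71/32 = 2.2188, so shaft 3 turns at 564.37 / 2.2188 = 254.36 RPM.
Gear mesh: ratio = 88/29 = 3.0345, so the final shaft turns at 254.36 / 3.0345 = 83.824 RPM.

83.8 RPM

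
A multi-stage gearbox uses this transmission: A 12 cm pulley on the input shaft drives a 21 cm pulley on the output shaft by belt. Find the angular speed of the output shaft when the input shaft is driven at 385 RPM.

the input shaft → the output shaft (belt, 21/12): 385 ÷ 1.75 = 220 RPM

220 RPM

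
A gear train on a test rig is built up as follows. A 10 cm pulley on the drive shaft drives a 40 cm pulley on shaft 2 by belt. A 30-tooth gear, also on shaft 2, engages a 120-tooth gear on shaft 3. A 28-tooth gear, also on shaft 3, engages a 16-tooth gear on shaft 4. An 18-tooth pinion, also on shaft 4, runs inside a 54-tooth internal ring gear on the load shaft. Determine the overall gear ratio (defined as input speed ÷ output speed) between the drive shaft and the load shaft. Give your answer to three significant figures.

Each stage contributes driven/driver: belt 40/10 = 4, gear mesh 120/30 = 4, gear mesh 16/28 = 0.57143, internal gear 54/18 = 3.
Overall: 4 × 4 × 0.57143 × 3 = 27.429.

27.4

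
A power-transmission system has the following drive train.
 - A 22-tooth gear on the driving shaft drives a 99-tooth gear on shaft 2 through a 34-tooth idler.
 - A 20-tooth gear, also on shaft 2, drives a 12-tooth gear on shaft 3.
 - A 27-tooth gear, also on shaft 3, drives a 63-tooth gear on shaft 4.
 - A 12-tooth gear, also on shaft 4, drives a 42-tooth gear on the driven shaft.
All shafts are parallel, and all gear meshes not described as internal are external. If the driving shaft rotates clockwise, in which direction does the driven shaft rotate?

counterclockwise

the driving shaft → shaft 2: driver → idler → driven is 2 external meshes, 2 reversals → CW.
shaft 2 → shaft 3: external mesh, 1 reversal → CCW.
shaft 3 → shaft 4: external mesh, 1 reversal → CW.
shaft 4 → the driven shaft: external mesh, 1 reversal → CCW.
5 reversals in total — an odd number — so the driven shaft turns opposite to the driving shaft.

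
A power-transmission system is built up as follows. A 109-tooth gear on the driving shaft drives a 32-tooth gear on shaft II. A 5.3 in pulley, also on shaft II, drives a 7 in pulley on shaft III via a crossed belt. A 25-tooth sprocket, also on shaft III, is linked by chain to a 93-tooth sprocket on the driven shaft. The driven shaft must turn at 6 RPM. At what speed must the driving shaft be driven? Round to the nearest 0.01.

Overall ratio R = 0.29358 × 1.3208 × 3.72 = 1.4424.
Required input speed = output speed × R = 6 × 1.4424 = 8.6545 RPM.

8.65 RPM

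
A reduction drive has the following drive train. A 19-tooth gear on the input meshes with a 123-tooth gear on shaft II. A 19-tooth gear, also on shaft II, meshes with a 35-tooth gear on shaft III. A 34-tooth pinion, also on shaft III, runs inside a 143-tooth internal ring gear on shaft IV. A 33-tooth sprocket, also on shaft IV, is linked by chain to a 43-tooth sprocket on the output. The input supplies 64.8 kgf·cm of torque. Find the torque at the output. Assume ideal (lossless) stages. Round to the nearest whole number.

4235 kgf·cm

Gear mesh: ratio = 123/19 = 6.4737; torque at shaft II = 64.8 × 6.4737 = 419.49 kgf·cm.
Gear mesh: ratio = 35/19 = 1.8421; torque at shaft III = 419.49 × 1.8421 = 772.75 kgf·cm.
Internal gear: ratio = 143/34 = 4.2059; torque at shaft IV = 772.75 × 4.2059 = 3250.1 kgf·cm.
Chain: ratio = 43/33 = 1.303; torque at the output = 3250.1 × 1.303 = 4235 kgf·cm.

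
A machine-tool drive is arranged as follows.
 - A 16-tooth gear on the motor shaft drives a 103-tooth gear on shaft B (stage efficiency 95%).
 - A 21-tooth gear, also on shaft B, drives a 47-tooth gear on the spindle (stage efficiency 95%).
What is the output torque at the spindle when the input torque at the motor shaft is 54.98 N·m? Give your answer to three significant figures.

715 N·m

After the gear mesh (103/16): 54.98 × 6.4375 × 0.95 = 336.24 N·m
After the gear mesh (47/21): 336.24 × 2.2381 × 0.95 = 714.9 N·m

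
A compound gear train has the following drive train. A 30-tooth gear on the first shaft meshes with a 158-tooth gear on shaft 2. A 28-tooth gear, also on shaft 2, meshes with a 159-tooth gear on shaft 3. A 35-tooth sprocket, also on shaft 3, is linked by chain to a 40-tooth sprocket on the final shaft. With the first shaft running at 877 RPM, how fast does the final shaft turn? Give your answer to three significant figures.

Gear mesh: ratio = 158/30 = 5.2667, so shaft 2 turns at 877 / 5.2667 = 166.52 RPM.
Gear mesh: ratio = 159/28 = 5.6786, so shaft 3 turns at 166.52 / 5.6786 = 29.324 RPM.
Chain: ratio = 40/35 = 1.1429, so the final shaft turns at 29.324 / 1.1429 = 25.659 RPM.

25.7 RPM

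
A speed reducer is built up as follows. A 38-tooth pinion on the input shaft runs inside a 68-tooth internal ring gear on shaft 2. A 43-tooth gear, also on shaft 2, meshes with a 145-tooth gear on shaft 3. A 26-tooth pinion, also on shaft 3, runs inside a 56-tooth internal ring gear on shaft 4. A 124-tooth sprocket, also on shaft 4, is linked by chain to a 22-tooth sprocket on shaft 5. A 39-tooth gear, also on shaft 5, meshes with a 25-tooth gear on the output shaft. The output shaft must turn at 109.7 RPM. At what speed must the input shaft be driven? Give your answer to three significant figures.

162 RPM

Overall ratio R = 1.7895 × 3.3721 × 2.1538 × 0.17742 × 0.64103 = 1.4781.
Required input speed = output speed × R = 109.7 × 1.4781 = 162.15 RPM.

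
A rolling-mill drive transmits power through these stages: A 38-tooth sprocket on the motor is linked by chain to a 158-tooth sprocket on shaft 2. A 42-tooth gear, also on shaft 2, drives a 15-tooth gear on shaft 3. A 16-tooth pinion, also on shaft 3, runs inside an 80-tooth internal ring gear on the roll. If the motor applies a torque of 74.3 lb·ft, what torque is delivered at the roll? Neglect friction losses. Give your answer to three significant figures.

552 lb·ft

After the chain (158/38): 74.3 × 4.1579 = 308.93 lb·ft
After the gear mesh (15/42): 308.93 × 0.35714 = 110.33 lb·ft
After the internal gear (80/16): 110.33 × 5 = 551.66 lb·ft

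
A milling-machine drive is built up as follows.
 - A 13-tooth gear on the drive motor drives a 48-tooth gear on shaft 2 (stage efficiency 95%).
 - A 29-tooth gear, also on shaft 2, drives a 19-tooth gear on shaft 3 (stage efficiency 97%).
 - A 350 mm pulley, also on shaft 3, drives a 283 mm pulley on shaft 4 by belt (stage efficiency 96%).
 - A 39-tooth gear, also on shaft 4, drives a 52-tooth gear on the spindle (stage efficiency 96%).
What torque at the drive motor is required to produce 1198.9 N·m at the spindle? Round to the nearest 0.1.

541.3 N·m

Overall ratio R = 3.6923 × 0.65517 × 0.80857 × 1.3333 = 2.608; overall efficiency η = 0.95 × 0.97 × 0.96 × 0.96 = 0.8493.
Input torque = output torque / (R × η) = 1198.9 / (2.608 × 0.8493) = 541.3 N·m.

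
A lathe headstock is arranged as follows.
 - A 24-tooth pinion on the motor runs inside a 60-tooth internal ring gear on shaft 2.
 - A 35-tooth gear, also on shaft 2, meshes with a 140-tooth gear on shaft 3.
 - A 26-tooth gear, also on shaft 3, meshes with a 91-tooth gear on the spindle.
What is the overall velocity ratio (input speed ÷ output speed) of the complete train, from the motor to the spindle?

35

Each stage contributes driven/driver: internal gear 60/24 = 2.5, gear mesh 140/35 = 4, gear mesh 91/26 = 3.5.
Overall: 2.5 × 4 × 3.5 = 35.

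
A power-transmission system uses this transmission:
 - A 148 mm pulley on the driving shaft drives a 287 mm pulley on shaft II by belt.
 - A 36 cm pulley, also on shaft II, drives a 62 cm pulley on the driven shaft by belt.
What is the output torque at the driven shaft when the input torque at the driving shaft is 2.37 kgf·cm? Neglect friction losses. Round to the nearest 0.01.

7.92 kgf·cm

After the belt (287/148): 2.37 × 1.9392 = 4.5959 kgf·cm
After the belt (62/36): 4.5959 × 1.7222 = 7.9151 kgf·cm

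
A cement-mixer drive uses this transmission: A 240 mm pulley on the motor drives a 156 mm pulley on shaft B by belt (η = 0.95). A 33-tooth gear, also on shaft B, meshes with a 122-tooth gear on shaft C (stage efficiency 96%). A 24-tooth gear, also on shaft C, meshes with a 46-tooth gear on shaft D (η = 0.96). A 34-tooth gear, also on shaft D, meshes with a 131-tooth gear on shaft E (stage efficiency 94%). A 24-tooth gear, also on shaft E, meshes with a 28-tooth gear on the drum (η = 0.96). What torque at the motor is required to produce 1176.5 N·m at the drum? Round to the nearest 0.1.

Overall ratio R = 0.65 × 3.697 × 1.9167 × 3.8529 × 1.1667 = 20.704; overall efficiency η = 0.95 × 0.96 × 0.96 × 0.94 × 0.96 = 0.7901.
Input torque = output torque / (R × η) = 1176.5 / (20.704 × 0.7901) = 71.925 N·m.

71.9 N·m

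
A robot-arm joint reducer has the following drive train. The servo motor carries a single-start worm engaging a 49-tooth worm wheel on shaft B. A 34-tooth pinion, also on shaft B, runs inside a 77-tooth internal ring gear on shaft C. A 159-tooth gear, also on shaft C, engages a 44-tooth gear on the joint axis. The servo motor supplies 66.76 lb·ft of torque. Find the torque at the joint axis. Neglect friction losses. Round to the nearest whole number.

2050 lb·ft

Worm: ratio = 49/1 = 49; torque at shaft B = 66.76 × 49 = 3271.2 lb·ft.
Internal gear: ratio = 77/34 = 2.2647; torque at shaft C = 3271.2 × 2.2647 = 7408.4 lb·ft.
Gear mesh: ratio = 44/159 = 0.27673; torque at the joint axis = 7408.4 × 0.27673 = 2050.1 lb·ft.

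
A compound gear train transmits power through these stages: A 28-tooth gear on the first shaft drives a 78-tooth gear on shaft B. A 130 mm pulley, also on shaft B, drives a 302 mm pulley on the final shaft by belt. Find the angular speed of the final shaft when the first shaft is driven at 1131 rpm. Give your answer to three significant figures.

Gear mesh: ratio = 78/28 = 2.7857, so shaft B turns at 1131 / 2.7857 = 406 rpm.
Belt: ratio = 302/130 = 2.3231, so the final shaft turns at 406 / 2.3231 = 174.77 rpm.

175 rpm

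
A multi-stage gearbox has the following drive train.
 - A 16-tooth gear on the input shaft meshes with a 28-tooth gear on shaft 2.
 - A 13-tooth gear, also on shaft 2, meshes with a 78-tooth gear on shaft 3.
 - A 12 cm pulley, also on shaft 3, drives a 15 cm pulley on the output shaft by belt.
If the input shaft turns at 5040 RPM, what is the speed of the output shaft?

Gear mesh: ratio = 28/16 = 1.75, so shaft 2 turns at 5040 / 1.75 = 2880 RPM.
Gear mesh: ratio = 78/13 = 6, so shaft 3 turns at 2880 / 6 = 480 RPM.
Belt: ratio = 15/12 = 1.25, so the output shaft turns at 480 / 1.25 = 384 RPM.

384 RPM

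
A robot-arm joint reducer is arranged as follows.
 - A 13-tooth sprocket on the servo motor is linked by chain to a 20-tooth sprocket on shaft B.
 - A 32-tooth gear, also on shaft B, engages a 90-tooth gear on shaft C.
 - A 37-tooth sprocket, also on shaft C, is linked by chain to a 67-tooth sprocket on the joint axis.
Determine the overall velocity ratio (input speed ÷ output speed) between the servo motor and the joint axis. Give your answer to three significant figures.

Each stage contributes driven/driver: chain 20/13 = 1.5385, gear mesh 90/32 = 2.8125, chain 67/37 = 1.8108.
Overall: 1.5385 × 2.8125 × 1.8108 = 7.8352.

7.84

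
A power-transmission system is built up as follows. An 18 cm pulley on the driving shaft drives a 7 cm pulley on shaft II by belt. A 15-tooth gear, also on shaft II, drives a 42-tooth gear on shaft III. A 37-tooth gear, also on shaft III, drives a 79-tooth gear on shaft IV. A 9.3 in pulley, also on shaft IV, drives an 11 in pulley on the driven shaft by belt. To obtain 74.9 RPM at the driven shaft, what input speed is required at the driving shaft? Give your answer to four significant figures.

206.0 RPM

Overall ratio R = 0.38889 × 2.8 × 2.1351 × 1.1828 = 2.7499.
Required input speed = output speed × R = 74.9 × 2.7499 = 205.97 RPM.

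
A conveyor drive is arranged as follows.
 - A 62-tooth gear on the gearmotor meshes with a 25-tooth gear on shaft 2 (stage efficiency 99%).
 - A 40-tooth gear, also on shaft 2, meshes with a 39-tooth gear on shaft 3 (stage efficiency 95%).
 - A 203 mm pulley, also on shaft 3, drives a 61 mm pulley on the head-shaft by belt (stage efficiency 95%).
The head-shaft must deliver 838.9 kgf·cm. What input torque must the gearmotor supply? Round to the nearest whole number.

Overall ratio R = 0.40323 × 0.975 × 0.30049 = 0.11814; overall efficiency η = 0.99 × 0.95 × 0.95 = 0.8935.
Input torque = output torque / (R × η) = 838.9 / (0.11814 × 0.8935) = 7947.7 kgf·cm.

7948 kgf·cm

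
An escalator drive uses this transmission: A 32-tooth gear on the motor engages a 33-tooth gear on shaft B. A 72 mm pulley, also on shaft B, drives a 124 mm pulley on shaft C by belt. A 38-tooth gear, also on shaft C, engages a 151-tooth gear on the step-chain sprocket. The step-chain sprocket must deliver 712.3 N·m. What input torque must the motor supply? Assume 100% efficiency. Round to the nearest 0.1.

Overall ratio R = 1.0312 × 1.7222 × 3.9737 = 7.0574.
Input torque = output torque / R = 712.3 / 7.0574 = 100.93 N·m.

100.9 N·m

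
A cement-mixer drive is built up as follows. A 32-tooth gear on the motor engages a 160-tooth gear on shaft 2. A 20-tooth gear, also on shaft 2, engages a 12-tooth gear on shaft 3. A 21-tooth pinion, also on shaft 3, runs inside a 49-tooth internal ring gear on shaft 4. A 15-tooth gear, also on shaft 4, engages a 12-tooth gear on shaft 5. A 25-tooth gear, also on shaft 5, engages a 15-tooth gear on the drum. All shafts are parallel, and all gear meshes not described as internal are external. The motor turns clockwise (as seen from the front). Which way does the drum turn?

the motor → shaft 2: external mesh, 1 reversal → CCW.
shaft 2 → shaft 3: external mesh, 1 reversal → CW.
shaft 3 → shaft 4: internal mesh, same direction → CW.
shaft 4 → shaft 5: external mesh, 1 reversal → CCW.
shaft 5 → the drum: external mesh, 1 reversal → CW.
4 reversals in total — an even number — so the drum turns the same way as the motor.

clockwise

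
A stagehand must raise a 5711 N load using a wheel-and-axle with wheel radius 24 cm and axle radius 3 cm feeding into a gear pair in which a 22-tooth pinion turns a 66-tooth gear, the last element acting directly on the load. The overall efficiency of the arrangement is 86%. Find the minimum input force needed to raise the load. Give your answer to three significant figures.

Wheel-and-axle MA = R/r = 24/3 = 8.
Gear pair MA = 66/22 = 3.
Combined ideal MA = 8 × 3 = 24.
Actual MA = 24 × 0.86 = 20.64.
Effort = load / actual MA = 5711 / 20.64 = 276.7 N.

277 N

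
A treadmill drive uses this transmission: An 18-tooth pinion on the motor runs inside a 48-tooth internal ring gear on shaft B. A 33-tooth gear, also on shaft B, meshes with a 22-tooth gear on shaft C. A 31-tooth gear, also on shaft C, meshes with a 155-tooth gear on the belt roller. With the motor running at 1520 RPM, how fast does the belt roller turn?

internal gear 48/18 = 2.6667 → 1520/2.6667 = 570 RPM
gear mesh 22/33 = 0.66667 → 570/0.66667 = 855 RPM
gear mesh 155/31 = 5 → 855/5 = 171 RPM

171 RPM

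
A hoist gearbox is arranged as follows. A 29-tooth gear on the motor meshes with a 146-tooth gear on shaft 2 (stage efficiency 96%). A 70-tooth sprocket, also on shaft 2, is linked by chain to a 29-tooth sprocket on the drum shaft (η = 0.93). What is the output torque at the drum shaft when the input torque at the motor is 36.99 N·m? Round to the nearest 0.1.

gear mesh 146/29 = 5.0345 → τ = 36.99·5.0345·0.96 = 178.78 N·m
chain 29/70 = 0.41429 → τ = 178.78·0.41429·0.93 = 68.88 N·m

68.9 N·m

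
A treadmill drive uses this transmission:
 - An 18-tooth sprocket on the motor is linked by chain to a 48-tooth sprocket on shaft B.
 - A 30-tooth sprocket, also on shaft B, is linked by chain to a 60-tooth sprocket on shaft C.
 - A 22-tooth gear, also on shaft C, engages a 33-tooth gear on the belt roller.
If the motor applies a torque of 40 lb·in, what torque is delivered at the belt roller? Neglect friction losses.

320 lb·in

After the chain (48/18): 40 × 2.6667 = 106.67 lb·in
After the chain (60/30): 106.67 × 2 = 213.33 lb·in
After the gear mesh (33/22): 213.33 × 1.5 = 320 lb·in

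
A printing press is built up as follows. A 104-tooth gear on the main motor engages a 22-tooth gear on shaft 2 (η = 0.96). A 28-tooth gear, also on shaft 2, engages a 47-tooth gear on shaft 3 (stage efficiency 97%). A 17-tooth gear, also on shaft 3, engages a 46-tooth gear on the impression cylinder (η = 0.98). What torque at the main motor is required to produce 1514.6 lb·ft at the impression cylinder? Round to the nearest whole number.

1727 lb·ft

Overall ratio R = 0.21154 × 1.6786 × 2.7059 = 0.96081; overall efficiency η = 0.96 × 0.97 × 0.98 = 0.9126.
Input torque = output torque / (R × η) = 1514.6 / (0.96081 × 0.9126) = 1727.4 lb·ft.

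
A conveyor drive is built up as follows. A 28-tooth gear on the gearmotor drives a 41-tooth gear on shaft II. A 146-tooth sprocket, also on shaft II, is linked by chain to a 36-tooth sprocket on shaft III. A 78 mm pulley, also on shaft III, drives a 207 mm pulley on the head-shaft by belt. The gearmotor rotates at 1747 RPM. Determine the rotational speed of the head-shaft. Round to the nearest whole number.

1823 RPM

the gearmotor → shaft II (gear mesh, 41/28): 1747 ÷ 1.4643 = 1193.1 RPM
shaft II → shaft III (chain, 36/146): 1193.1 ÷ 0.24658 = 4838.6 RPM
shaft III → the head-shaft (belt, 207/78): 4838.6 ÷ 2.6538 = 1823.2 RPM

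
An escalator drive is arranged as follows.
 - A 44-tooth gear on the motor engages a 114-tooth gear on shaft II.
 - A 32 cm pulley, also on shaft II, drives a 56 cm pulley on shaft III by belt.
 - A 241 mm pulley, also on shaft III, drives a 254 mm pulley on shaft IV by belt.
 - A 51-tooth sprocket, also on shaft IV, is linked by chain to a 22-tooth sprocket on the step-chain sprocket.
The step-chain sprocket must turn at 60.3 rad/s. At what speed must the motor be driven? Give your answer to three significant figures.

124 rad/s

Overall ratio R = 2.5909 × 1.75 × 1.0539 × 0.43137 = 2.0614.
Required input speed = output speed × R = 60.3 × 2.0614 = 124.3 rad/s.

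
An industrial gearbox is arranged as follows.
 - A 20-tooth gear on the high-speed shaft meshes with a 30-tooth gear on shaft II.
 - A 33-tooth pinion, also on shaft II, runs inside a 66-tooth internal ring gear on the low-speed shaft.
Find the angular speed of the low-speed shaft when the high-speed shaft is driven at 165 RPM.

55 RPM

gear mesh 30/20 = 1.5 → 165/1.5 = 110 RPM
internal gear 66/33 = 2 → 110/2 = 55 RPM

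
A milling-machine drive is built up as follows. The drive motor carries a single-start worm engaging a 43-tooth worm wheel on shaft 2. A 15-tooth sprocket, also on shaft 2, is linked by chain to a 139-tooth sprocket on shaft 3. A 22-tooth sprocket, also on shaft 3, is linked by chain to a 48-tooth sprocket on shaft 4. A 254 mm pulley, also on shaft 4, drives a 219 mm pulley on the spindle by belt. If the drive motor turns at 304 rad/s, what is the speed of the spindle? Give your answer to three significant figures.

Worm: ratio = 43/1 = 43, so shaft 2 turns at 304 / 43 = 7.0698 rad/s.
Chain: ratio = 139/15 = 9.2667, so shaft 3 turns at 7.0698 / 9.2667 = 0.76292 rad/s.
Chain: ratio = 48/22 = 2.1818, so shaft 4 turns at 0.76292 / 2.1818 = 0.34967 rad/s.
Belt: ratio = 219/254 = 0.8622, so the spindle turns at 0.34967 / 0.8622 = 0.40556 rad/s.

0.406 rad/s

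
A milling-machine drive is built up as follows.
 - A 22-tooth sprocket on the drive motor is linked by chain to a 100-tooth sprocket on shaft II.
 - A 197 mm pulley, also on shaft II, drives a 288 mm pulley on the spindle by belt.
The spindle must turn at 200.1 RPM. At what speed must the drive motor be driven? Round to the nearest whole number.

Overall ratio R = 4.5455 × 1.4619 = 6.6451.
Required input speed = output speed × R = 200.1 × 6.6451 = 1329.7 RPM.

1330 RPM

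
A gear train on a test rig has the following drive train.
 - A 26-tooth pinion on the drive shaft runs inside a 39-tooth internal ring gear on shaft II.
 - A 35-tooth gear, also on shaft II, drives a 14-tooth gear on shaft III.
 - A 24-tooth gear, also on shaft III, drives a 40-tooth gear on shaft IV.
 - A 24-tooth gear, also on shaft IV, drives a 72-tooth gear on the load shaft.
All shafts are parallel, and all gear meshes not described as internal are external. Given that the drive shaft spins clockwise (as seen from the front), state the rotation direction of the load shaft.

anticlockwise

the drive shaft → shaft II: internal mesh, same direction → CW.
shaft II → shaft III: external mesh, 1 reversal → CCW.
shaft III → shaft IV: external mesh, 1 reversal → CW.
shaft IV → the load shaft: external mesh, 1 reversal → CCW.
3 reversals in total — an odd number — so the load shaft turns opposite to the drive shaft.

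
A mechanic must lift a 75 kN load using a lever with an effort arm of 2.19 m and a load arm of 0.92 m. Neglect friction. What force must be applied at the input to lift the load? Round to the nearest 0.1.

Lever MA = effort arm / load arm = 2.19/0.92 = 2.3804.
Effort = load / MA = 75 / 2.3804 = 31.507 kN.

31.5 kN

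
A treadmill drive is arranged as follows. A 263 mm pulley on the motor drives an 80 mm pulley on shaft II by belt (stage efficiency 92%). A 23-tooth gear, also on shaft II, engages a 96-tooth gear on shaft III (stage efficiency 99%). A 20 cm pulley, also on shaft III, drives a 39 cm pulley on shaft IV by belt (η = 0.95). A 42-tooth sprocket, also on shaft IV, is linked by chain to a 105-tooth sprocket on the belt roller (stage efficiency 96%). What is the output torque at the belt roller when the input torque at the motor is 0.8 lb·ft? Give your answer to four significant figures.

4.113 lb·ft

After the belt (80/263): 0.8 × 0.30418 × 0.92 = 0.22388 lb·ft
After the gear mesh (96/23): 0.22388 × 4.1739 × 0.99 = 0.9251 lb·ft
After the belt (39/20): 0.9251 × 1.95 × 0.95 = 1.7138 lb·ft
After the chain (105/42): 1.7138 × 2.5 × 0.96 = 4.113 lb·ft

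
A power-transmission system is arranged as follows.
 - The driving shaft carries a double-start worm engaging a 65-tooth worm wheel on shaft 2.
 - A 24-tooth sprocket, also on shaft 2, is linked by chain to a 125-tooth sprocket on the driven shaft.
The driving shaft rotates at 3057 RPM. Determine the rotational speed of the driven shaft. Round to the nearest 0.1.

worm 65/2 = 32.5 → 3057/32.5 = 94.062 RPM
chain 125/24 = 5.2083 → 94.062/5.2083 = 18.06 RPM

18.1 RPM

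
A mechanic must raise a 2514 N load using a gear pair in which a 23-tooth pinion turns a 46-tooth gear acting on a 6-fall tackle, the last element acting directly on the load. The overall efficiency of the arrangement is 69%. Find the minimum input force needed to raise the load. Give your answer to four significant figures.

Gear pair MA = 46/23 = 2.
Block-and-tackle MA = number of supporting rope parts = 6.
Combined ideal MA = 2 × 6 = 12.
Actual MA = 12 × 0.69 = 8.28.
Effort = load / actual MA = 2514 / 8.28 = 303.62 N.

303.6 N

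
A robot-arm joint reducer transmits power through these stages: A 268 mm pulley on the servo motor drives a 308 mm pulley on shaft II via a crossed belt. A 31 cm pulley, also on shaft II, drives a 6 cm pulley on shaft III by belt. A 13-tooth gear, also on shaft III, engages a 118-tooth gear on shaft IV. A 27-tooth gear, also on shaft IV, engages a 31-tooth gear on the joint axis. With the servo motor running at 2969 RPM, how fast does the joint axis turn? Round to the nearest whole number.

Belt: ratio = 308/268 = 1.1493, so shaft II turns at 2969 / 1.1493 = 2583.4 RPM.
Belt: ratio = 6/31 = 0.19355, so shaft III turns at 2583.4 / 0.19355 = 13348 RPM.
Gear mesh: ratio = 118/13 = 9.0769, so shaft IV turns at 13348 / 9.0769 = 1470.5 RPM.
Gear mesh: ratio = 31/27 = 1.1481, so the joint axis turns at 1470.5 / 1.1481 = 1280.8 RPM.

1281 RPM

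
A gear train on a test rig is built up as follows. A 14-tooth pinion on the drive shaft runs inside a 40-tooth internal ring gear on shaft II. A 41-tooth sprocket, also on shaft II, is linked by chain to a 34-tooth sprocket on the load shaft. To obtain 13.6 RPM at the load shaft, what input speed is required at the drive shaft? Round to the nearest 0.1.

32.2 RPM

Overall ratio R = 2.8571 × 0.82927 = 2.3693.
Required input speed = output speed × R = 13.6 × 2.3693 = 32.223 RPM.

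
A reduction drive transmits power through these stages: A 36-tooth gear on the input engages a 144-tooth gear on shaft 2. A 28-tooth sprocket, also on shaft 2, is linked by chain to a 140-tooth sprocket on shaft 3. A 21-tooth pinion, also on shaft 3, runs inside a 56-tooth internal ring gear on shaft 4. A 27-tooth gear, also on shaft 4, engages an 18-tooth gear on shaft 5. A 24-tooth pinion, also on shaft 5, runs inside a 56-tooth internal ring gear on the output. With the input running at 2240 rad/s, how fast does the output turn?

Gear mesh: ratio = 144/36 = 4, so shaft 2 turns at 2240 / 4 = 560 rad/s.
Chain: ratio = 140/28 = 5, so shaft 3 turns at 560 / 5 = 112 rad/s.
Internal gear: ratio = 56/21 = 2.6667, so shaft 4 turns at 112 / 2.6667 = 42 rad/s.
Gear mesh: ratio = 18/27 = 0.66667, so shaft 5 turns at 42 / 0.66667 = 63 rad/s.
Internal gear: ratio = 56/24 = 2.3333, so the output turns at 63 / 2.3333 = 27 rad/s.

27 rad/s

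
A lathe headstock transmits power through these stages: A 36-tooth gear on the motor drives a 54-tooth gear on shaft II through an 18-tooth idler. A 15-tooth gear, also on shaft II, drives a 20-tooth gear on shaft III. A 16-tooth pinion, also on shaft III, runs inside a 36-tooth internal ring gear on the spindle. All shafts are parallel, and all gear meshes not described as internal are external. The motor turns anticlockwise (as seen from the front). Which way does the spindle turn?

the motor → shaft II: driver → idler → driven is 2 external meshes, 2 reversals → CCW.
shaft II → shaft III: external mesh, 1 reversal → CW.
shaft III → the spindle: internal mesh, same direction → CW.
3 reversals in total — an odd number — so the spindle turns opposite to the motor.

clockwise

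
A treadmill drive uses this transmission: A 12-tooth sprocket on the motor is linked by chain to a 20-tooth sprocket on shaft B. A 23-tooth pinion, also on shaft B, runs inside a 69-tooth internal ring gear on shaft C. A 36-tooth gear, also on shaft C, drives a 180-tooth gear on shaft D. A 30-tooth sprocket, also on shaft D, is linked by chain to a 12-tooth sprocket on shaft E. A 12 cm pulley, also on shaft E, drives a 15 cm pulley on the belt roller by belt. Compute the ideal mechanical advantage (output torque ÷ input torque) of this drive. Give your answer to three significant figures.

Each stage contributes driven/driver: chain 20/12 = 1.6667, internal gear 69/23 = 3, gear mesh 180/36 = 5, chain 12/30 = 0.4, belt 15/12 = 1.25.
Overall: 1.6667 × 3 × 5 × 0.4 × 1.25 = 12.5.

12.5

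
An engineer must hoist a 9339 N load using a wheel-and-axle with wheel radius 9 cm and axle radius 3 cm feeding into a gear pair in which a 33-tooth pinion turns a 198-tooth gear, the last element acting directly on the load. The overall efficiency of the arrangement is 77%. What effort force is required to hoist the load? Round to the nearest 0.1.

Wheel-and-axle MA = R/r = 9/3 = 3.
Gear pair MA = 198/33 = 6.
Combined ideal MA = 3 × 6 = 18.
Actual MA = 18 × 0.77 = 13.86.
Effort = load / actual MA = 9339 / 13.86 = 673.81 N.

673.8 N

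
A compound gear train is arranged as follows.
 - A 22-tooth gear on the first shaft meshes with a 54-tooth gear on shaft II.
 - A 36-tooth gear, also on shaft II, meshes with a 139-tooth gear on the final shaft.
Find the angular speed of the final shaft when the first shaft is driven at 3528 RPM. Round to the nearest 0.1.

Gear mesh: ratio = 54/22 = 2.4545, so shaft II turns at 3528 / 2.4545 = 1437.3 RPM.
Gear mesh: ratio = 139/36 = 3.8611, so the final shaft turns at 1437.3 / 3.8611 = 372.26 RPM.

372.3 RPM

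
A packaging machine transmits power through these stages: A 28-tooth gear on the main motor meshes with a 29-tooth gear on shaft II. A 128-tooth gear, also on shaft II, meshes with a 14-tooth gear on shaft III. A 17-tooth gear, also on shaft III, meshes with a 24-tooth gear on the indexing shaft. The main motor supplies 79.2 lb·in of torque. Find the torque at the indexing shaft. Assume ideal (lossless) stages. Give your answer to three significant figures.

After the gear mesh (29/28): 79.2 × 1.0357 = 82.029 lb·in
After the gear mesh (14/128): 82.029 × 0.10938 = 8.9719 lb·in
After the gear mesh (24/17): 8.9719 × 1.4118 = 12.666 lb·in

12.7 lb·in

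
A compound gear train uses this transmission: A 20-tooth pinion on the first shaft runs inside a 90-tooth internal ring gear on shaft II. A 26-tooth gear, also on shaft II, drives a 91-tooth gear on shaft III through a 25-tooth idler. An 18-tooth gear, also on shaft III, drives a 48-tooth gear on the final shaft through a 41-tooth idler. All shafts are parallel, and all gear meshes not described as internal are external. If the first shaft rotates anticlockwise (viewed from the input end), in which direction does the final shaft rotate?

the first shaft → shaft II: internal mesh, same direction → CCW.
shaft II → shaft III: driver → idler → driven is 2 external meshes, 2 reversals → CCW.
shaft III → the final shaft: driver → idler → driven is 2 external meshes, 2 reversals → CCW.
4 reversals in total — an even number — so the final shaft turns the same way as the first shaft.

anticlockwise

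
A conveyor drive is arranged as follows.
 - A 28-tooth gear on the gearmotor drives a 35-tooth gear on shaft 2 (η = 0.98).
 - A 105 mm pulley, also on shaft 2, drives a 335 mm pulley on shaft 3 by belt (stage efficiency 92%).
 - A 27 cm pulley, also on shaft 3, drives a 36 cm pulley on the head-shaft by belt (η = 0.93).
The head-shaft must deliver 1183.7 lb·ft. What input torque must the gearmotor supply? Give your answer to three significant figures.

265 lb·ft

Overall ratio R = 1.25 × 3.1905 × 1.3333 = 5.3175; overall efficiency η = 0.98 × 0.92 × 0.93 = 0.8385.
Input torque = output torque / (R × η) = 1183.7 / (5.3175 × 0.8385) = 265.49 lb·ft.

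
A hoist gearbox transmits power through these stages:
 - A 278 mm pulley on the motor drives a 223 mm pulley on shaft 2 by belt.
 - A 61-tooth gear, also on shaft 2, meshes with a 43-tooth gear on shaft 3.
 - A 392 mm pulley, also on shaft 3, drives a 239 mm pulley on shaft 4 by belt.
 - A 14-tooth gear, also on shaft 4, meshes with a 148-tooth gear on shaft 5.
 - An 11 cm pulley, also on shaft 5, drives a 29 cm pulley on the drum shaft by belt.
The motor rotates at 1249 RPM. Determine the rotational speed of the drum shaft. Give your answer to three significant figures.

the motor → shaft 2 (belt, 223/278): 1249 ÷ 0.80216 = 1557 RPM
shaft 2 → shaft 3 (gear mesh, 43/61): 1557 ÷ 0.70492 = 2208.8 RPM
shaft 3 → shaft 4 (belt, 239/392): 2208.8 ÷ 0.60969 = 3622.9 RPM
shaft 4 → shaft 5 (gear mesh, 148/14): 3622.9 ÷ 10.571 = 342.7 RPM
shaft 5 → the drum shaft (belt, 29/11): 342.7 ÷ 2.6364 = 129.99 RPM

130 RPM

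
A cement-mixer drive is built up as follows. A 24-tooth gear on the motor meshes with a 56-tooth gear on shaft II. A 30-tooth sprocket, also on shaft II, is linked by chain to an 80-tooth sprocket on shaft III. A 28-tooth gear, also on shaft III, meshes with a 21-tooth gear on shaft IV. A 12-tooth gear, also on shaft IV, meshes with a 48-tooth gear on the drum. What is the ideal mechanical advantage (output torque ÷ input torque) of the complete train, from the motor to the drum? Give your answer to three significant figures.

Each stage contributes driven/driver: gear mesh 56/24 = 2.3333, chain 80/30 = 2.6667, gear mesh 21/28 = 0.75, gear mesh 48/12 = 4.
Overall: 2.3333 × 2.6667 × 0.75 × 4 = 18.667.

18.7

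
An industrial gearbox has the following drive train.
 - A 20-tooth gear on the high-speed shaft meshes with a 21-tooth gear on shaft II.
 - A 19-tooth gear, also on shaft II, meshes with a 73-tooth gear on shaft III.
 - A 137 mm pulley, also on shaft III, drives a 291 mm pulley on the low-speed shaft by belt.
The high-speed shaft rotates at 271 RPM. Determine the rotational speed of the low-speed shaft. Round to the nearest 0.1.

31.6 RPM

gear mesh 21/20 = 1.05 → 271/1.05 = 258.1 RPM
gear mesh 73/19 = 3.8421 → 258.1/3.8421 = 67.175 RPM
belt 291/137 = 2.1241 → 67.175/2.1241 = 31.626 RPM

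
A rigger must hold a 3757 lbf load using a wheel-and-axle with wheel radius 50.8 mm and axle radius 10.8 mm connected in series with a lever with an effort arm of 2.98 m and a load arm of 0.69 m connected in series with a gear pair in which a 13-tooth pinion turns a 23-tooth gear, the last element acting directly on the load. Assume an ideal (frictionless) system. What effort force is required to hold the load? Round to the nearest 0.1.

104.5 lbf

Wheel-and-axle MA = R/r = 50.8/10.8 = 4.7037.
Lever MA = effort arm / load arm = 2.98/0.69 = 4.3188.
Gear pair MA = 23/13 = 1.7692.
Combined ideal MA = 4.7037 × 4.3188 × 1.7692 = 35.941.
Effort = load / MA = 3757 / 35.941 = 104.53 lbf.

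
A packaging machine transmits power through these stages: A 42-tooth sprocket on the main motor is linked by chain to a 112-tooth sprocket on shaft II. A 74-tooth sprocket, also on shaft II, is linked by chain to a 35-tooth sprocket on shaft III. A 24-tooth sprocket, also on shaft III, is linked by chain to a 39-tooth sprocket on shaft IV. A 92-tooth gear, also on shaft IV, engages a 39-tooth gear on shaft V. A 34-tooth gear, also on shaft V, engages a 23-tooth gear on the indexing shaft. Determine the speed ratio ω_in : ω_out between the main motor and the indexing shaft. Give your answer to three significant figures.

0.588

Each stage contributes driven/driver: chain 112/42 = 2.6667, chain 35/74 = 0.47297, chain 39/24 = 1.625, gear mesh 39/92 = 0.42391, gear mesh 23/34 = 0.67647.
Overall: 2.6667 × 0.47297 × 1.625 × 0.42391 × 0.67647 = 0.58774.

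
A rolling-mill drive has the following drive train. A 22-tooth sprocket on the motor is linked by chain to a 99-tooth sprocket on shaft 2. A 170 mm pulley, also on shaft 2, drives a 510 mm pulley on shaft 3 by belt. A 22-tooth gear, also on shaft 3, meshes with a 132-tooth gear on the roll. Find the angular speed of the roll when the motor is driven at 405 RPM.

the motor → shaft 2 (chain, 99/22): 405 ÷ 4.5 = 90 RPM
shaft 2 → shaft 3 (belt, 510/170): 90 ÷ 3 = 30 RPM
shaft 3 → the roll (gear mesh, 132/22): 30 ÷ 6 = 5 RPM

5 RPM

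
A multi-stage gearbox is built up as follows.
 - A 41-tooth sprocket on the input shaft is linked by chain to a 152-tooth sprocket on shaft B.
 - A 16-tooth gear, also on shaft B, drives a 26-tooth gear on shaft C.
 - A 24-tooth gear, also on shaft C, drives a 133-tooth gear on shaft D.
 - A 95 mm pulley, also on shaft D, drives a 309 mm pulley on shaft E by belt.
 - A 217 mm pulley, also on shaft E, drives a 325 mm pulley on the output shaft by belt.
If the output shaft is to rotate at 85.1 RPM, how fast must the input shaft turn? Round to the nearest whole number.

13840 RPM

Overall ratio R = 3.7073 × 1.625 × 5.5417 × 3.2526 × 1.4977 = 162.63.
Required input speed = output speed × R = 85.1 × 162.63 = 13840 RPM.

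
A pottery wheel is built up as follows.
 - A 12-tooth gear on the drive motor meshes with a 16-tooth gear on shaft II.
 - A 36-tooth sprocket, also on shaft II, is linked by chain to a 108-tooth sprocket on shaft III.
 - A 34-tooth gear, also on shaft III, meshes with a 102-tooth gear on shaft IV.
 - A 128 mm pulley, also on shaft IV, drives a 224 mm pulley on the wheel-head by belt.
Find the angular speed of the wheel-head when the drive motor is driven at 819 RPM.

gear mesh 16/12 = 1.3333 → 819/1.3333 = 614.25 RPM
chain 108/36 = 3 → 614.25/3 = 204.75 RPM
gear mesh 102/34 = 3 → 204.75/3 = 68.25 RPM
belt 224/128 = 1.75 → 68.25/1.75 = 39 RPM

39 RPM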